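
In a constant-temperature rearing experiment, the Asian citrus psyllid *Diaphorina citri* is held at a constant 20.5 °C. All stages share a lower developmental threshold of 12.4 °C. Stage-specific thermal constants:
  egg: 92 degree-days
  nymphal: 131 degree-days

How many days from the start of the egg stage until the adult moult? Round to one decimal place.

Daily accumulation at 20.5 °C = 20.5 − 12.4 = 8.1 DD/day.
Total K = 92 + 131 = 223 DD.
Total duration = 223 / 8.1 = 27.531 ≈ 27.5 days.

27.5 days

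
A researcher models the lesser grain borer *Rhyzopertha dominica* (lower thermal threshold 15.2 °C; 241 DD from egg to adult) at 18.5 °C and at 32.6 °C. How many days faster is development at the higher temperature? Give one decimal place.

At 18.5 °C: 241 / (18.5 − 15.2) = 241 / 3.3 = 73.030 d.
At 32.6 °C: 241 / (32.6 − 15.2) = 241 / 17.4 = 13.851 d.
Difference = |73.030 − 13.851| = 59.180 ≈ 59.2 days.

59.2 days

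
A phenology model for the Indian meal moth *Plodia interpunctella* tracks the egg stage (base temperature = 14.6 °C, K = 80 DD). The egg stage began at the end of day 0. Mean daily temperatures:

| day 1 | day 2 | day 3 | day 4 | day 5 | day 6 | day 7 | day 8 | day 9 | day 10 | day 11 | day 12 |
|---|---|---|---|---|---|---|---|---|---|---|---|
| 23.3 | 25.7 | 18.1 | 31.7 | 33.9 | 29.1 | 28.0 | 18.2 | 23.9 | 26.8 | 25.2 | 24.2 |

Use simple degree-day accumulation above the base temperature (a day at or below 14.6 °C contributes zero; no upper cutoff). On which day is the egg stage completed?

day 7

Daily DD above 14.6 °C: 8.7, 11.1, 3.5, 17.1, 19.3, 14.5, 13.4, 3.6, 9.3, 12.2, 10.6, 9.6.
Cumulative: 8.7, 19.8, 23.3, 40.4, 59.7, 74.2, 87.6, 91.2, 100.5, 112.7, 123.3, 132.9.
The total first reaches 80 DD on day 7.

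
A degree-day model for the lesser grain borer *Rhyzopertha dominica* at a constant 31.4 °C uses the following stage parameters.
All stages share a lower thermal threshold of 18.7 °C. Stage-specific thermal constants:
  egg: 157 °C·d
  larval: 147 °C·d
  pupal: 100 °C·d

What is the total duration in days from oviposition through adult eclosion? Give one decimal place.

31.8 days

Daily accumulation at 31.4 °C = 31.4 − 18.7 = 12.7 DD/day.
Total K = 157 + 147 + 100 = 404 DD.
Total duration = 404 / 12.7 = 31.811 ≈ 31.8 days.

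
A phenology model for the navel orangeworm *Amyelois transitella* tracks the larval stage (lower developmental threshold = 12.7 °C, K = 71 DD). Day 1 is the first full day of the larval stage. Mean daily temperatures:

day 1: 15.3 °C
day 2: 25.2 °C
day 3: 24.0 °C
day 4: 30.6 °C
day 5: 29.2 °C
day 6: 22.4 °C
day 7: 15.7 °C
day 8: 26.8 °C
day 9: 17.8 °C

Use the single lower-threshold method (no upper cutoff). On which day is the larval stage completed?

Daily DD above 12.7 °C: 2.6, 12.5, 11.3, 17.9, 16.5, 9.7, 3.0, 14.1, 5.1.
Cumulative: 2.6, 15.1, 26.4, 44.3, 60.8, 70.5, 73.5, 87.6, 92.7.
The total first reaches 71 DD on day 7.

day 7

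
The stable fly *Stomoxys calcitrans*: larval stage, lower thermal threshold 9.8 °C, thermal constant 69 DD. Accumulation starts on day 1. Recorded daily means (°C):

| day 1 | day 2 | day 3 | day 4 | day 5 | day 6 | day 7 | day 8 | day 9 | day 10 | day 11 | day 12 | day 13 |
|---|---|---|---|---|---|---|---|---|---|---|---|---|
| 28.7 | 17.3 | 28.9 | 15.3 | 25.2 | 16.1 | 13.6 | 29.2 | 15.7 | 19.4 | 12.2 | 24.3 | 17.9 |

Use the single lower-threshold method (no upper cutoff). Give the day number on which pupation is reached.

Daily DD above 9.8 °C: 18.9, 7.5, 19.1, 5.5, 15.4, 6.3, 3.8, 19.4, 5.9, 9.6, 2.4, 14.5, 8.1.
Cumulative: 18.9, 26.4, 45.5, 51.0, 66.4, 72.7, 76.5, 95.9, 101.8, 111.4, 113.8, 128.3, 136.4.
The total first reaches 69 DD on day 6.

day 6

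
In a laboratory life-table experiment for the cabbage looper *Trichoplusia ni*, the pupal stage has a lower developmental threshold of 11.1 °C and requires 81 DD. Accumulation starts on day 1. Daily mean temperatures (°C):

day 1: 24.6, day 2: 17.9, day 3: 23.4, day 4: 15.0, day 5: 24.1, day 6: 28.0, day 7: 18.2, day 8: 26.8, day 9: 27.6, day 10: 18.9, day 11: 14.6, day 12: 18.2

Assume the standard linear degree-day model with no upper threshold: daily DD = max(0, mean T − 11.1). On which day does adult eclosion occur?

day 8

Daily DD above 11.1 °C: 13.5, 6.8, 12.3, 3.9, 13.0, 16.9, 7.1, 15.7, 16.5, 7.8, 3.5, 7.1.
Cumulative: 13.5, 20.3, 32.6, 36.5, 49.5, 66.4, 73.5, 89.2, 105.7, 113.5, 117.0, 124.1.
The total first reaches 81 DD on day 8.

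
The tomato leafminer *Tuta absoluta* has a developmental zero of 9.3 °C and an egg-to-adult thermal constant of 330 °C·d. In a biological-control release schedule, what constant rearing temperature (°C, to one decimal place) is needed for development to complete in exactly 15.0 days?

31.3 °C

Required daily accumulation = 330 / 15.0 = 22.000 DD/day.
T = T_base + 22.000 = 9.3 + 22.000 = 31.300 ≈ 31.3 °C.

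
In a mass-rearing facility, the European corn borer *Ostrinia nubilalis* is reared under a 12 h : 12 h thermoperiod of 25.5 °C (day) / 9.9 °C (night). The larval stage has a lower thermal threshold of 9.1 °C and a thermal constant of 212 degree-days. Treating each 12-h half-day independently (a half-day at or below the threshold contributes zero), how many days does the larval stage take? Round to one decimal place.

Day half: max(0, 25.5 − 9.1) × 0.5 = 16.4 × 0.5 = 8.20 DD.
Night half: max(0, 9.9 − 9.1) × 0.5 = 0.8 × 0.5 = 0.40 DD.
Per 24 h: 8.60 DD/day.
Duration = 212 / 8.60 = 24.651 ≈ 24.7 days.

24.7 days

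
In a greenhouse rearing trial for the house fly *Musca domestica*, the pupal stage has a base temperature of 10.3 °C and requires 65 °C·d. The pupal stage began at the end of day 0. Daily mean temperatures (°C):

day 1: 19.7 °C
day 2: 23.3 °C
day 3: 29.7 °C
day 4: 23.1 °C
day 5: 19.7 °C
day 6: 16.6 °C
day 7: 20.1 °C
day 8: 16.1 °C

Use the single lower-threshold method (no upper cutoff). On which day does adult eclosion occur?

day 6

Daily DD above 10.3 °C: 9.4, 13.0, 19.4, 12.8, 9.4, 6.3, 9.8, 5.8.
Cumulative: 9.4, 22.4, 41.8, 54.6, 64.0, 70.3, 80.1, 85.9.
The total first reaches 65 DD on day 6.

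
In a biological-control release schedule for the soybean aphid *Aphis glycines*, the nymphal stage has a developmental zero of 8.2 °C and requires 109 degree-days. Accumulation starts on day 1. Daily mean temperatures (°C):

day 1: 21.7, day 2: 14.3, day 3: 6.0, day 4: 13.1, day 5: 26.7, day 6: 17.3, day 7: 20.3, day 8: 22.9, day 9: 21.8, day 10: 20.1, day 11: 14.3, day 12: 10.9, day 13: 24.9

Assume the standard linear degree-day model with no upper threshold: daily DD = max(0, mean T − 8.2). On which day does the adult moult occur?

day 11

Daily DD above 8.2 °C: 13.5, 6.1, 0.0, 4.9, 18.5, 9.1, 12.1, 14.7, 13.6, 11.9, 6.1, 2.7, 16.7.
Cumulative: 13.5, 19.6, 19.6, 24.5, 43.0, 52.1, 64.2, 78.9, 92.5, 104.4, 110.5, 113.2, 129.9.
The total first reaches 109 DD on day 11.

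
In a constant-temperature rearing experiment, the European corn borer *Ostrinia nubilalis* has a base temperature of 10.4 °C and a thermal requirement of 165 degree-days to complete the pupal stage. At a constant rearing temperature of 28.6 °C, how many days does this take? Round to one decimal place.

Daily accumulation = 28.6 − 10.4 = 18.2 DD/day.
Duration = 165 / 18.2 = 9.066 ≈ 9.1 days.

9.1 days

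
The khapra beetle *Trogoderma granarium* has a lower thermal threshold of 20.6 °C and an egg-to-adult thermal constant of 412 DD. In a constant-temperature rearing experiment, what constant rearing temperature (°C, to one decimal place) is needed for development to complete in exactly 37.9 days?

31.5 °C

Required daily accumulation = 412 / 37.9 = 10.871 DD/day.
T = T_base + 10.871 = 20.6 + 10.871 = 31.471 ≈ 31.5 °C.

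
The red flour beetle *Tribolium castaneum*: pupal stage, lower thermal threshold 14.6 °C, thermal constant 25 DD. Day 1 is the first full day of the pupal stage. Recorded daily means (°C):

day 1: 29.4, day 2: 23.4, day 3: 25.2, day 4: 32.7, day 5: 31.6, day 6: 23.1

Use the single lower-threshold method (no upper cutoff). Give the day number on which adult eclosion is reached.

Daily DD above 14.6 °C: 14.8, 8.8, 10.6, 18.1, 17.0, 8.5.
Cumulative: 14.8, 23.6, 34.2, 52.3, 69.3, 77.8.
The total first reaches 25 DD on day 3.

day 3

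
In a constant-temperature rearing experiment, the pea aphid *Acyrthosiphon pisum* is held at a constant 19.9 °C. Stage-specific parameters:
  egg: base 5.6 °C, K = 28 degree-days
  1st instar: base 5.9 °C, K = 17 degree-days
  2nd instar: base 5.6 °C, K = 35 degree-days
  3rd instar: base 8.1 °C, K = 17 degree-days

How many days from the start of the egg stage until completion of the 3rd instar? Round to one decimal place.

7.1 days

egg: 28 / (19.9 − 5.6) = 28 / 14.3 = 1.958 d.
1st instar: 17 / (19.9 − 5.9) = 17 / 14.0 = 1.214 d.
2nd instar: 35 / (19.9 − 5.6) = 35 / 14.3 = 2.448 d.
3rd instar: 17 / (19.9 − 8.1) = 17 / 11.8 = 1.441 d.
Sum = 7.061 ≈ 7.1 days.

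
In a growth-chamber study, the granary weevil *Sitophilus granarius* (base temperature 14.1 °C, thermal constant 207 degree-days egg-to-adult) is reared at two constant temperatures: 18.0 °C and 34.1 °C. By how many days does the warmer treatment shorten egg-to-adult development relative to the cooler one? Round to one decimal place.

42.7 days

At 18.0 °C: 207 / (18.0 − 14.1) = 207 / 3.9 = 53.077 d.
At 34.1 °C: 207 / (34.1 − 14.1) = 207 / 20.0 = 10.350 d.
Difference = |53.077 − 10.350| = 42.727 ≈ 42.7 days.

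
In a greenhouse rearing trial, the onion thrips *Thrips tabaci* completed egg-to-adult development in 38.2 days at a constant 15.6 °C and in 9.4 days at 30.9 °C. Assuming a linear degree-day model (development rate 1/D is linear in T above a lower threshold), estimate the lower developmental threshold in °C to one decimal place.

10.6 °C

Equal thermal constants: D₁(T₁ − T_b) = D₂(T₂ − T_b).
38.2·(15.6 − T_b) = 9.4·(30.9 − T_b)
T_b = (38.2·15.6 − 9.4·30.9) / (38.2 − 9.4) = 305.46 / 28.8 = 10.606 °C ≈ 10.6 °C.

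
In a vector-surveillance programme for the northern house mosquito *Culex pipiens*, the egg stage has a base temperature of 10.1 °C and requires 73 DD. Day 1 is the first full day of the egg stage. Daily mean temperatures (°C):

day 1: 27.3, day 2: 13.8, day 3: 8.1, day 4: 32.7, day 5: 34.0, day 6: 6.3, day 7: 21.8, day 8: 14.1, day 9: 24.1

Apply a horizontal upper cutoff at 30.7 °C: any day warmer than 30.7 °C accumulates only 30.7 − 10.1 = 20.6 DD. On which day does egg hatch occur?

day 7

Daily DD above 10.1 °C (capped at 20.6): 17.2, 3.7, 0.0, 20.6, 20.6, 0.0, 11.7, 4.0, 14.0.
Cumulative: 17.2, 20.9, 20.9, 41.5, 62.1, 62.1, 73.8, 77.8, 91.8.
The total first reaches 73 DD on day 7.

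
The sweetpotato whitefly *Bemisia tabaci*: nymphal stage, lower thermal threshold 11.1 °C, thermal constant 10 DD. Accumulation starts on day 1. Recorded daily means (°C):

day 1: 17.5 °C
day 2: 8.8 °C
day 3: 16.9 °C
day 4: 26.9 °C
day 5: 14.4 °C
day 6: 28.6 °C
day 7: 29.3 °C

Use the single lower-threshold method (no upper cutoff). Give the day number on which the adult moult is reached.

Daily DD above 11.1 °C: 6.4, 0.0, 5.8, 15.8, 3.3, 17.5, 18.2.
Cumulative: 6.4, 6.4, 12.2, 28.0, 31.3, 48.8, 67.0.
The total first reaches 10 DD on day 3.

day 3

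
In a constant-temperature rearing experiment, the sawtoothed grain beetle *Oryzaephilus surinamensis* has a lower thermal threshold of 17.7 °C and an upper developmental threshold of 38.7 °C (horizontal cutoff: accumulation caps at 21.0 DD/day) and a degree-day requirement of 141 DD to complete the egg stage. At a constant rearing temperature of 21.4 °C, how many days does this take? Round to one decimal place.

Daily accumulation = 21.4 − 17.7 = 3.7 DD/day.
Duration = 141 / 3.7 = 38.108 ≈ 38.1 days.

38.1 days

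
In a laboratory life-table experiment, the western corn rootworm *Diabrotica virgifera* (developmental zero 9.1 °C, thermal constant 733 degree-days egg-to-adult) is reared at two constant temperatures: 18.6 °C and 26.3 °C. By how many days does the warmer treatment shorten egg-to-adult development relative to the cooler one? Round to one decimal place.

34.5 days

At 18.6 °C: 733 / (18.6 − 9.1) = 733 / 9.5 = 77.158 d.
At 26.3 °C: 733 / (26.3 − 9.1) = 733 / 17.2 = 42.616 d.
Difference = |77.158 − 42.616| = 34.542 ≈ 34.5 days.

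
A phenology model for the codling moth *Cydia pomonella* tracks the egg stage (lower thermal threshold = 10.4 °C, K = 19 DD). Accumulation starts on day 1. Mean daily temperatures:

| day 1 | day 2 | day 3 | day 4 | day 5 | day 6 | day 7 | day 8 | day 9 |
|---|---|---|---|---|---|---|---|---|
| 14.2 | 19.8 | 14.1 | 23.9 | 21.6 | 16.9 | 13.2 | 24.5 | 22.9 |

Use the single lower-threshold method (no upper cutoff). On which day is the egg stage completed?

Daily DD above 10.4 °C: 3.8, 9.4, 3.7, 13.5, 11.2, 6.5, 2.8, 14.1, 12.5.
Cumulative: 3.8, 13.2, 16.9, 30.4, 41.6, 48.1, 50.9, 65.0, 77.5.
The total first reaches 19 DD on day 4.

day 4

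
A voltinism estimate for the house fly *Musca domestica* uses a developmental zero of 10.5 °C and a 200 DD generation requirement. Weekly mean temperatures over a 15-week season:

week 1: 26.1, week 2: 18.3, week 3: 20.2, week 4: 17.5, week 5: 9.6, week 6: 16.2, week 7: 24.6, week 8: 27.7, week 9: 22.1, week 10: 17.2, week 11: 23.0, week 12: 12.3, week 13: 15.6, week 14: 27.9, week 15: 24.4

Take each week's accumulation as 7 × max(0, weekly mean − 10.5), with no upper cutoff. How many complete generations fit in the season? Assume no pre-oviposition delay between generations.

5 generations

Weekly DD (7 × max(0, T̄ − 10.5)): 109.2, 54.6, 67.9, 49.0, 0.0, 39.9, 98.7, 120.4, 81.2, 46.9, 87.5, 12.6, 35.7, 121.8, 97.3.
Season total = 1022.7 DD.
Complete generations = ⌊1022.7 / 200⌋ = 5.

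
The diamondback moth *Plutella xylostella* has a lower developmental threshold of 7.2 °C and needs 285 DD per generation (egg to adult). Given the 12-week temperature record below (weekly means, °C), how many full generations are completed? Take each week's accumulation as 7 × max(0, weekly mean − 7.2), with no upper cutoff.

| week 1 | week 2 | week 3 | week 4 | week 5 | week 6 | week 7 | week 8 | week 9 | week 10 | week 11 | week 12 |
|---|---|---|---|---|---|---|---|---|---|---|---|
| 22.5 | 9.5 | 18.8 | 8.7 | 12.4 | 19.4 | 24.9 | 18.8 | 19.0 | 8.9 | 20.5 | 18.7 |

Weekly DD (7 × max(0, T̄ − 7.2)): 107.1, 16.1, 81.2, 10.5, 36.4, 85.4, 123.9, 81.2, 82.6, 11.9, 93.1, 80.5.
Season total = 809.9 DD.
Complete generations = ⌊809.9 / 285⌋ = 2.

2 generations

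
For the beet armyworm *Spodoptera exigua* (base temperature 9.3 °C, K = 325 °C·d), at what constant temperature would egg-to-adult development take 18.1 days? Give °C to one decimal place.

Required daily accumulation = 325 / 18.1 = 17.956 DD/day.
T = T_base + 17.956 = 9.3 + 17.956 = 27.256 ≈ 27.3 °C.

27.3 °C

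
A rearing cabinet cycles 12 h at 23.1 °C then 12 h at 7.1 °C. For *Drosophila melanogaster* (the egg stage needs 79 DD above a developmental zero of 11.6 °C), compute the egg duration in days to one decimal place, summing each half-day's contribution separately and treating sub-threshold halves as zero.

Day half: max(0, 23.1 − 11.6) × 0.5 = 11.5 × 0.5 = 5.75 DD.
Night half: max(0, 7.1 − 11.6) × 0.5 = 0.0 × 0.5 = 0.00 DD.
Per 24 h: 5.75 DD/day.
Duration = 79 / 5.75 = 13.739 ≈ 13.7 days.

13.7 days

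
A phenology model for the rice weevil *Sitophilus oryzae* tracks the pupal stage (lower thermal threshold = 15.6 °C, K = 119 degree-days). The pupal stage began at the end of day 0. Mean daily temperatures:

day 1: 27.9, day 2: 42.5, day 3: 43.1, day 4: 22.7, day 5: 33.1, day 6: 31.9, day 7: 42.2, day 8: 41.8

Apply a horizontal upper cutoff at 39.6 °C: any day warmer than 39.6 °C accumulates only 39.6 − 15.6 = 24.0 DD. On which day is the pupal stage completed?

day 7

Daily DD above 15.6 °C (capped at 24.0): 12.3, 24.0, 24.0, 7.1, 17.5, 16.3, 24.0, 24.0.
Cumulative: 12.3, 36.3, 60.3, 67.4, 84.9, 101.2, 125.2, 149.2.
The total first reaches 119 DD on day 7.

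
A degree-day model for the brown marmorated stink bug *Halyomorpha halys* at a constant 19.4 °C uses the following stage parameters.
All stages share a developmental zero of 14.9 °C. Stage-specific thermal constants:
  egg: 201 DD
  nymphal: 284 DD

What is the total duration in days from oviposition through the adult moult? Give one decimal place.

107.8 days

Daily accumulation at 19.4 °C = 19.4 − 14.9 = 4.5 DD/day.
Total K = 201 + 284 = 485 DD.
Total duration = 485 / 4.5 = 107.778 ≈ 107.8 days.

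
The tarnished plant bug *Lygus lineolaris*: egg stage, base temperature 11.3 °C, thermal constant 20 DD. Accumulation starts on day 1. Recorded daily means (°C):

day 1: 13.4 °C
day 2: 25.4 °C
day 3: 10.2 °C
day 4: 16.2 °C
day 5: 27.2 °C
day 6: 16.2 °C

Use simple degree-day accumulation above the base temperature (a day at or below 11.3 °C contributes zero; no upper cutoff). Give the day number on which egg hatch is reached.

day 4

Daily DD above 11.3 °C: 2.1, 14.1, 0.0, 4.9, 15.9, 4.9.
Cumulative: 2.1, 16.2, 16.2, 21.1, 37.0, 41.9.
The total first reaches 20 DD on day 4.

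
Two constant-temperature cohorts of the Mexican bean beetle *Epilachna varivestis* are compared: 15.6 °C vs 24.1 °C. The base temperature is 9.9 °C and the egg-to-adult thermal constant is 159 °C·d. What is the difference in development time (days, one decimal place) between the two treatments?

16.7 days

At 15.6 °C: 159 / (15.6 − 9.9) = 159 / 5.7 = 27.895 d.
At 24.1 °C: 159 / (24.1 − 9.9) = 159 / 14.2 = 11.197 d.
Difference = |27.895 − 11.197| = 16.698 ≈ 16.7 days.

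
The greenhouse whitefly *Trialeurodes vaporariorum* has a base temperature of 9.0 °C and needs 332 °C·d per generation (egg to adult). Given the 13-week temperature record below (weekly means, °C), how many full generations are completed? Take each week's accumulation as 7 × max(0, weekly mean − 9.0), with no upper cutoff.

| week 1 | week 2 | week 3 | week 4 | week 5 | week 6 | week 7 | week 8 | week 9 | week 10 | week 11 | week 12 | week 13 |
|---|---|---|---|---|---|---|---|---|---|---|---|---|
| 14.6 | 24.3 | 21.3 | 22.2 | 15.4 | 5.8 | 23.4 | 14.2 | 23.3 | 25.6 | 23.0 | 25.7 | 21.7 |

Weekly DD (7 × max(0, T̄ − 9.0)): 39.2, 107.1, 86.1, 92.4, 44.8, 0.0, 100.8, 36.4, 100.1, 116.2, 98.0, 116.9, 88.9.
Season total = 1026.9 DD.
Complete generations = ⌊1026.9 / 332⌋ = 3.

3 generations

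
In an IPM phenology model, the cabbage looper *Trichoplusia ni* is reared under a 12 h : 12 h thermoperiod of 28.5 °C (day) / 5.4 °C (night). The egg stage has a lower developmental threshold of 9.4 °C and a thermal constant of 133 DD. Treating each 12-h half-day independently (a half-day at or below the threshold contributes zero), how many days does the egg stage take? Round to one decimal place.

Day half: max(0, 28.5 − 9.4) × 0.5 = 19.1 × 0.5 = 9.55 DD.
Night half: max(0, 5.4 − 9.4) × 0.5 = 0.0 × 0.5 = 0.00 DD.
Per 24 h: 9.55 DD/day.
Duration = 133 / 9.55 = 13.927 ≈ 13.9 days.

13.9 days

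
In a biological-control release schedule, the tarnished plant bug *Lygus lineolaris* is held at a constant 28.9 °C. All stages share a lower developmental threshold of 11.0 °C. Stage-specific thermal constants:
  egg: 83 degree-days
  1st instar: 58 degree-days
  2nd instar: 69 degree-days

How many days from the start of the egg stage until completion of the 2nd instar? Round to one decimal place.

Daily accumulation at 28.9 °C = 28.9 − 11.0 = 17.9 DD/day.
Total K = 83 + 58 + 69 = 210 DD.
Total duration = 210 / 17.9 = 11.732 ≈ 11.7 days.

11.7 days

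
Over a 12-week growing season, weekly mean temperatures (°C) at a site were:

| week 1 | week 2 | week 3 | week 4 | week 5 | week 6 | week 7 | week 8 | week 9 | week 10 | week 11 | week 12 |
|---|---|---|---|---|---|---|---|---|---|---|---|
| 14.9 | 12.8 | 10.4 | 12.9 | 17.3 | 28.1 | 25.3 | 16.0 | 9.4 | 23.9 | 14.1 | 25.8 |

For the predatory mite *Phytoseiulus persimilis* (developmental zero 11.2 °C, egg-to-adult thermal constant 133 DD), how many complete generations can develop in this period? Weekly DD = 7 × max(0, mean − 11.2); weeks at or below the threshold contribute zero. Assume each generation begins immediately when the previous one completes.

4 generations

Weekly DD (7 × max(0, T̄ − 11.2)): 25.9, 11.2, 0.0, 11.9, 42.7, 118.3, 98.7, 33.6, 0.0, 88.9, 20.3, 102.2.
Season total = 553.7 DD.
Complete generations = ⌊553.7 / 133⌋ = 4.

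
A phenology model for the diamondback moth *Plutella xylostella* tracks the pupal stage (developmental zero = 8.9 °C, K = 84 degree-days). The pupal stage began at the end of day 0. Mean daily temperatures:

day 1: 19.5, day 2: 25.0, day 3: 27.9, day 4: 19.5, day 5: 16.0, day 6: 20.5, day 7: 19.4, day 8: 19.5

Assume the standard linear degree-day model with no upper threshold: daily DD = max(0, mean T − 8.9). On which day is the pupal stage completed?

Daily DD above 8.9 °C: 10.6, 16.1, 19.0, 10.6, 7.1, 11.6, 10.5, 10.6.
Cumulative: 10.6, 26.7, 45.7, 56.3, 63.4, 75.0, 85.5, 96.1.
The total first reaches 84 DD on day 7.

day 7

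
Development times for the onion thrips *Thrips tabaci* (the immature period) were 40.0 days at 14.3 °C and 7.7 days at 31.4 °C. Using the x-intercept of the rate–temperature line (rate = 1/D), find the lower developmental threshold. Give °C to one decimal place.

10.2 °C

Linear rate model ⇒ the product D·(T − T_b) is constant across temperatures.
40.0·(14.3 − T_b) = 7.7·(31.4 − T_b)
T_b = (40.0·14.3 − 7.7·31.4) / (40.0 − 7.7) = 330.22 / 32.3 = 10.224 °C ≈ 10.2 °C.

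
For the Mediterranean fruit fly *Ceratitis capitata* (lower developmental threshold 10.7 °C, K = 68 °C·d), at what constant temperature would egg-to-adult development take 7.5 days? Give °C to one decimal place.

Required daily accumulation = 68 / 7.5 = 9.067 DD/day.
T = T_base + 9.067 = 10.7 + 9.067 = 19.767 ≈ 19.8 °C.

19.8 °C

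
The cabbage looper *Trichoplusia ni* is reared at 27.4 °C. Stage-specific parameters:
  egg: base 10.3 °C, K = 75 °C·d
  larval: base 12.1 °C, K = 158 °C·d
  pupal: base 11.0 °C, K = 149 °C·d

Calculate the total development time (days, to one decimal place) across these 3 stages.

23.8 days

egg: 75 / (27.4 − 10.3) = 75 / 17.1 = 4.386 d.
larval: 158 / (27.4 − 12.1) = 158 / 15.3 = 10.327 d.
pupal: 149 / (27.4 − 11.0) = 149 / 16.4 = 9.085 d.
Sum = 23.798 ≈ 23.8 days.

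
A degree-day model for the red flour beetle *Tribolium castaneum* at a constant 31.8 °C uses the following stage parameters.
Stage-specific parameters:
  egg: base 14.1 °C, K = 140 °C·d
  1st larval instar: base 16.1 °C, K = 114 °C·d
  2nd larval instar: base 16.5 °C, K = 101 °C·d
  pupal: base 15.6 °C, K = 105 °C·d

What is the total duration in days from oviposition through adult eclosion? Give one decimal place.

egg: 140 / (31.8 − 14.1) = 140 / 17.7 = 7.910 d.
1st larval instar: 114 / (31.8 − 16.1) = 114 / 15.7 = 7.261 d.
2nd larval instar: 101 / (31.8 − 16.5) = 101 / 15.3 = 6.601 d.
pupal: 105 / (31.8 − 15.6) = 105 / 16.2 = 6.481 d.
Sum = 28.254 ≈ 28.3 days.

28.3 days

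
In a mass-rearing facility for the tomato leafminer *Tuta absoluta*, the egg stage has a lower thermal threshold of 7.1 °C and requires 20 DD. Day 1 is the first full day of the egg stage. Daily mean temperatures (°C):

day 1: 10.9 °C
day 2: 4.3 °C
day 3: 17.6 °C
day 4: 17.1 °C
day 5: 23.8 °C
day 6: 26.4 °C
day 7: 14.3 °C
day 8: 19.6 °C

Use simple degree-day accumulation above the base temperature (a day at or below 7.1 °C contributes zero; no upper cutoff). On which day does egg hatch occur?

Daily DD above 7.1 °C: 3.8, 0.0, 10.5, 10.0, 16.7, 19.3, 7.2, 12.5.
Cumulative: 3.8, 3.8, 14.3, 24.3, 41.0, 60.3, 67.5, 80.0.
The total first reaches 20 DD on day 4.

day 4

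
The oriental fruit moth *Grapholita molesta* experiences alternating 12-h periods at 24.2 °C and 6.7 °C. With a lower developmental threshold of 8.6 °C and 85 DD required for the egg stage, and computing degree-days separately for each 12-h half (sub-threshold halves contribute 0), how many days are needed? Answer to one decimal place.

10.9 days

Day half: max(0, 24.2 − 8.6) × 0.5 = 15.6 × 0.5 = 7.80 DD.
Night half: max(0, 6.7 − 8.6) × 0.5 = 0.0 × 0.5 = 0.00 DD.
Per 24 h: 7.80 DD/day.
Duration = 85 / 7.80 = 10.897 ≈ 10.9 days.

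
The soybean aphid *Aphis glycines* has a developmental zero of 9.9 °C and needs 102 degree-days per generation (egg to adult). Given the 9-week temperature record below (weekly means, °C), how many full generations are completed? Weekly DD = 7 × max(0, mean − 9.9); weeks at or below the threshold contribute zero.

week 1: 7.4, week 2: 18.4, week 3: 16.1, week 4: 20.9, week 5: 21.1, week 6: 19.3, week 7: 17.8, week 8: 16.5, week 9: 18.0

4 generations

Weekly DD (7 × max(0, T̄ − 9.9)): 0.0, 59.5, 43.4, 77.0, 78.4, 65.8, 55.3, 46.2, 56.7.
Season total = 482.3 DD.
Complete generations = ⌊482.3 / 102⌋ = 4.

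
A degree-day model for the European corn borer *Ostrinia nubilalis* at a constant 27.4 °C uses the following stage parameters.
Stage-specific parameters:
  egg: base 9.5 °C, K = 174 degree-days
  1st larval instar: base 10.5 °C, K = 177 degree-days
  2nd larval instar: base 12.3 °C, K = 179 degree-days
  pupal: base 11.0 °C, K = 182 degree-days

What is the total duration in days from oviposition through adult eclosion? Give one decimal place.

43.1 days

egg: 174 / (27.4 − 9.5) = 174 / 17.9 = 9.721 d.
1st larval instar: 177 / (27.4 − 10.5) = 177 / 16.9 = 10.473 d.
2nd larval instar: 179 / (27.4 − 12.3) = 179 / 15.1 = 11.854 d.
pupal: 182 / (27.4 − 11.0) = 182 / 16.4 = 11.098 d.
Sum = 43.146 ≈ 43.1 days.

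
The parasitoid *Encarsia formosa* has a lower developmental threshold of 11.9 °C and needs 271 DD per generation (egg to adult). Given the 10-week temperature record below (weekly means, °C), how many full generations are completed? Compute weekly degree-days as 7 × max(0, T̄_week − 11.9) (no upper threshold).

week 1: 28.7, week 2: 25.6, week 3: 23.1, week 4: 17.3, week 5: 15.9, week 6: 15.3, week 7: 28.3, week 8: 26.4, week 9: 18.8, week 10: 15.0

2 generations

Weekly DD (7 × max(0, T̄ − 11.9)): 117.6, 95.9, 78.4, 37.8, 28.0, 23.8, 114.8, 101.5, 48.3, 21.7.
Season total = 667.8 DD.
Complete generations = ⌊667.8 / 271⌋ = 2.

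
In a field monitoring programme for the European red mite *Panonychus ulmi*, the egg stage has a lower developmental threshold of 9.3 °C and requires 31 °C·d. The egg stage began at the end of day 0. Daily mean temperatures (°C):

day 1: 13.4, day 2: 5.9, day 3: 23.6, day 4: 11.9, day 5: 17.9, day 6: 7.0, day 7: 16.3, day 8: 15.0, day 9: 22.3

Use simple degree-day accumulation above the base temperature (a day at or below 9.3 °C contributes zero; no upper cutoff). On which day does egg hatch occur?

day 7

Daily DD above 9.3 °C: 4.1, 0.0, 14.3, 2.6, 8.6, 0.0, 7.0, 5.7, 13.0.
Cumulative: 4.1, 4.1, 18.4, 21.0, 29.6, 29.6, 36.6, 42.3, 55.3.
The total first reaches 31 DD on day 7.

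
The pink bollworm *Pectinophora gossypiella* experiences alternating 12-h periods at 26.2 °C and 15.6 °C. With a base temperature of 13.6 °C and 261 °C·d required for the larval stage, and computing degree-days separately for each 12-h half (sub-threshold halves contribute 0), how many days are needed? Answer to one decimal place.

35.8 days

Day half: max(0, 26.2 − 13.6) × 0.5 = 12.6 × 0.5 = 6.30 DD.
Night half: max(0, 15.6 − 13.6) × 0.5 = 2.0 × 0.5 = 1.00 DD.
Per 24 h: 7.30 DD/day.
Duration = 261 / 7.30 = 35.753 ≈ 35.8 days.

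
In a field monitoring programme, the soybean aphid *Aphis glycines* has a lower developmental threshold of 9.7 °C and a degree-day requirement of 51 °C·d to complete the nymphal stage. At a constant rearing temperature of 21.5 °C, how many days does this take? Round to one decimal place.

Daily accumulation = 21.5 − 9.7 = 11.8 DD/day.
Duration = 51 / 11.8 = 4.322 ≈ 4.3 days.

4.3 days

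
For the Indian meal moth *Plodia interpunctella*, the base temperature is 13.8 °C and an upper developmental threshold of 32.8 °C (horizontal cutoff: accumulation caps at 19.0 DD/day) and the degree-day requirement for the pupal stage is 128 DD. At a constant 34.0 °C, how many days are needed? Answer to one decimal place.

Temperature 34.0 °C exceeds the upper threshold, so daily accumulation caps at 32.8 − 13.8 = 19.0 DD/day.
Duration = 128 / 19.0 = 6.737 ≈ 6.7 days.

6.7 days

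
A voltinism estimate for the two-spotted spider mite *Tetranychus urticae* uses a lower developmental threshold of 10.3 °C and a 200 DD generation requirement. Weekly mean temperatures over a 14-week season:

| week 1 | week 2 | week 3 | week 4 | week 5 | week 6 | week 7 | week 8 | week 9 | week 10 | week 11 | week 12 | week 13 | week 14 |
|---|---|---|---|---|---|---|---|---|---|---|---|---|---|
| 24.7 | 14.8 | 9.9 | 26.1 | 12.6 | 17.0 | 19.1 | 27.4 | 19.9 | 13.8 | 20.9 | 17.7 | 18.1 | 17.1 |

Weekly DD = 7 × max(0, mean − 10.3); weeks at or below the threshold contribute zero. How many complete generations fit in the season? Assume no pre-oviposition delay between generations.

4 generations

Weekly DD (7 × max(0, T̄ − 10.3)): 100.8, 31.5, 0.0, 110.6, 16.1, 46.9, 61.6, 119.7, 67.2, 24.5, 74.2, 51.8, 54.6, 47.6.
Season total = 807.1 DD.
Complete generations = ⌊807.1 / 200⌋ = 4.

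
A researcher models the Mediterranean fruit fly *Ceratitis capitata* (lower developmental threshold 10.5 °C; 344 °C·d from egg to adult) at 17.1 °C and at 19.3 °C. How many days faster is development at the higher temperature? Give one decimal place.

13.0 days

At 17.1 °C: 344 / (17.1 − 10.5) = 344 / 6.6 = 52.121 d.
At 19.3 °C: 344 / (19.3 − 10.5) = 344 / 8.8 = 39.091 d.
Difference = |52.121 − 39.091| = 13.030 ≈ 13.0 days.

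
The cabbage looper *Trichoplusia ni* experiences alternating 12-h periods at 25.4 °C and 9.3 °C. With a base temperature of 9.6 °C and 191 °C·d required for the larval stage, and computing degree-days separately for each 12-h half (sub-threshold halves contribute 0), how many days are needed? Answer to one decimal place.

Day half: max(0, 25.4 − 9.6) × 0.5 = 15.8 × 0.5 = 7.90 DD.
Night half: max(0, 9.3 − 9.6) × 0.5 = 0.0 × 0.5 = 0.00 DD.
Per 24 h: 7.90 DD/day.
Duration = 191 / 7.90 = 24.177 ≈ 24.2 days.

24.2 days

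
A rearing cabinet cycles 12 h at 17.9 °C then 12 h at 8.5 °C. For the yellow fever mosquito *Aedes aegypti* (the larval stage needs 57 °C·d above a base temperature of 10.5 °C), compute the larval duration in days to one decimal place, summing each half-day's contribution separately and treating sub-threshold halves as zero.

15.4 days

Day half: max(0, 17.9 − 10.5) × 0.5 = 7.4 × 0.5 = 3.70 DD.
Night half: max(0, 8.5 − 10.5) × 0.5 = 0.0 × 0.5 = 0.00 DD.
Per 24 h: 3.70 DD/day.
Duration = 57 / 3.70 = 15.405 ≈ 15.4 days.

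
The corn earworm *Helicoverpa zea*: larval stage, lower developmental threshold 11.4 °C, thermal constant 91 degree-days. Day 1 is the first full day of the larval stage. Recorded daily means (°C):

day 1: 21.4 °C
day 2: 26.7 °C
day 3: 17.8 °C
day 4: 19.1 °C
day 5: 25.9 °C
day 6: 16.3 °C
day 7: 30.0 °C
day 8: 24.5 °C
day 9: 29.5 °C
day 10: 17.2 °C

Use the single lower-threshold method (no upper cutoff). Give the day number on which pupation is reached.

Daily DD above 11.4 °C: 10.0, 15.3, 6.4, 7.7, 14.5, 4.9, 18.6, 13.1, 18.1, 5.8.
Cumulative: 10.0, 25.3, 31.7, 39.4, 53.9, 58.8, 77.4, 90.5, 108.6, 114.4.
The total first reaches 91 DD on day 9.

day 9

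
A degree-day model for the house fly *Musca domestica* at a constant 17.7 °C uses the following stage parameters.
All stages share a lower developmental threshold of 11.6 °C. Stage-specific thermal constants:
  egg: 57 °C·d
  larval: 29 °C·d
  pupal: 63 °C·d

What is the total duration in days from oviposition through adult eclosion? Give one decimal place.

Daily accumulation at 17.7 °C = 17.7 − 11.6 = 6.1 DD/day.
Total K = 57 + 29 + 63 = 149 DD.
Total duration = 149 / 6.1 = 24.426 ≈ 24.4 days.

24.4 days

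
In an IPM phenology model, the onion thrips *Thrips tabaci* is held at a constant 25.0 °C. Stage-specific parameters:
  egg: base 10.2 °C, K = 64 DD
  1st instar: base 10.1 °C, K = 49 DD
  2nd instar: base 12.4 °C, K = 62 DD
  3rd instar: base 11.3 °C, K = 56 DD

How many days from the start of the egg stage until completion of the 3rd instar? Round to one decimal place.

egg: 64 / (25.0 − 10.2) = 64 / 14.8 = 4.324 d.
1st instar: 49 / (25.0 − 10.1) = 49 / 14.9 = 3.289 d.
2nd instar: 62 / (25.0 − 12.4) = 62 / 12.6 = 4.921 d.
3rd instar: 56 / (25.0 − 11.3) = 56 / 13.7 = 4.088 d.
Sum = 16.621 ≈ 16.6 days.

16.6 days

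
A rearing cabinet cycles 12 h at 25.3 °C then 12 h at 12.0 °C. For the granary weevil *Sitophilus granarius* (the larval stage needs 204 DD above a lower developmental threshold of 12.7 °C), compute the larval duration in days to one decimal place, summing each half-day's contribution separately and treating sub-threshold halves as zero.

Day half: max(0, 25.3 − 12.7) × 0.5 = 12.6 × 0.5 = 6.30 DD.
Night half: max(0, 12.0 − 12.7) × 0.5 = 0.0 × 0.5 = 0.00 DD.
Per 24 h: 6.30 DD/day.
Duration = 204 / 6.30 = 32.381 ≈ 32.4 days.

32.4 days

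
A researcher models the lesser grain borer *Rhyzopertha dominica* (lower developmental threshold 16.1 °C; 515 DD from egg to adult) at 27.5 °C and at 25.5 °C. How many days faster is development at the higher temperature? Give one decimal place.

9.6 days

At 27.5 °C: 515 / (27.5 − 16.1) = 515 / 11.4 = 45.175 d.
At 25.5 °C: 515 / (25.5 − 16.1) = 515 / 9.4 = 54.787 d.
Difference = |45.175 − 54.787| = 9.612 ≈ 9.6 days.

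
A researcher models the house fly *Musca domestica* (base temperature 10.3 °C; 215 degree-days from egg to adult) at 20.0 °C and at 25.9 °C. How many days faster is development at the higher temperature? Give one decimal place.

8.4 days

At 20.0 °C: 215 / (20.0 − 10.3) = 215 / 9.7 = 22.165 d.
At 25.9 °C: 215 / (25.9 − 10.3) = 215 / 15.6 = 13.782 d.
Difference = |22.165 − 13.782| = 8.383 ≈ 8.4 days.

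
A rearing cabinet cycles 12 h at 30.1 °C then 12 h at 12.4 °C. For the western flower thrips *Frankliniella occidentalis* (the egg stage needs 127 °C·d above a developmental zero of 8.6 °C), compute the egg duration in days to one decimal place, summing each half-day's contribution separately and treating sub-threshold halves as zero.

10.0 days

Day half: max(0, 30.1 − 8.6) × 0.5 = 21.5 × 0.5 = 10.75 DD.
Night half: max(0, 12.4 − 8.6) × 0.5 = 3.8 × 0.5 = 1.90 DD.
Per 24 h: 12.65 DD/day.
Duration = 127 / 12.65 = 10.040 ≈ 10.0 days.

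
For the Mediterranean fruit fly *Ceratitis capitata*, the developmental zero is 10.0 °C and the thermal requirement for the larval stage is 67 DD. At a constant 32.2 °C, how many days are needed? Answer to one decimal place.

3.0 days

Daily accumulation = 32.2 − 10.0 = 22.2 DD/day.
Duration = 67 / 22.2 = 3.018 ≈ 3.0 days.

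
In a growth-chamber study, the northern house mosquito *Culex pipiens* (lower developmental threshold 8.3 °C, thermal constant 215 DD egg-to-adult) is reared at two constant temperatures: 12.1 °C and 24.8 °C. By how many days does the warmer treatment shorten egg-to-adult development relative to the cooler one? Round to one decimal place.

43.5 days

At 12.1 °C: 215 / (12.1 − 8.3) = 215 / 3.8 = 56.579 d.
At 24.8 °C: 215 / (24.8 − 8.3) = 215 / 16.5 = 13.030 d.
Difference = |56.579 − 13.030| = 43.549 ≈ 43.5 days.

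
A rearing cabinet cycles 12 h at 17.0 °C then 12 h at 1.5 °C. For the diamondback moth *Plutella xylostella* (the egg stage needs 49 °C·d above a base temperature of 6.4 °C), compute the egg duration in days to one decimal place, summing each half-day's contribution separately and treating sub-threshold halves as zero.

9.2 days

Day half: max(0, 17.0 − 6.4) × 0.5 = 10.6 × 0.5 = 5.30 DD.
Night half: max(0, 1.5 − 6.4) × 0.5 = 0.0 × 0.5 = 0.00 DD.
Per 24 h: 5.30 DD/day.
Duration = 49 / 5.30 = 9.245 ≈ 9.2 days.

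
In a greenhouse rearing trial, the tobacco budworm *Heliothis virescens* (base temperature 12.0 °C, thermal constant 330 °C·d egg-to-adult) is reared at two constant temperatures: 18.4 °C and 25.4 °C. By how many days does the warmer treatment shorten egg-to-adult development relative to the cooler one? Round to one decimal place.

26.9 days

At 18.4 °C: 330 / (18.4 − 12.0) = 330 / 6.4 = 51.563 d.
At 25.4 °C: 330 / (25.4 − 12.0) = 330 / 13.4 = 24.627 d.
Difference = |51.563 − 24.627| = 26.936 ≈ 26.9 days.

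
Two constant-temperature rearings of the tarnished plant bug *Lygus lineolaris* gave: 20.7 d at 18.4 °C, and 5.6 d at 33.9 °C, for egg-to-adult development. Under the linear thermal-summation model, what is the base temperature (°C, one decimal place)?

12.7 °C

Linear rate model ⇒ the product D·(T − T_b) is constant across temperatures.
20.7·(18.4 − T_b) = 5.6·(33.9 − T_b)
T_b = (20.7·18.4 − 5.6·33.9) / (20.7 − 5.6) = 191.04 / 15.1 = 12.652 °C ≈ 12.7 °C.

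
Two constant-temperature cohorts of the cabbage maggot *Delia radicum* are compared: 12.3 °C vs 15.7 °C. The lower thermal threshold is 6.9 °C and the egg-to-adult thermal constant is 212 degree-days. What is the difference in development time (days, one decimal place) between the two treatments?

At 12.3 °C: 212 / (12.3 − 6.9) = 212 / 5.4 = 39.259 d.
At 15.7 °C: 212 / (15.7 − 6.9) = 212 / 8.8 = 24.091 d.
Difference = |39.259 − 24.091| = 15.168 ≈ 15.2 days.

15.2 days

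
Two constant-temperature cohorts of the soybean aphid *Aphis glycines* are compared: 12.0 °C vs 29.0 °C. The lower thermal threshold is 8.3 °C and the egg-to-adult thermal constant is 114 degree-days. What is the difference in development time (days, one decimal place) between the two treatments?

25.3 days

At 12.0 °C: 114 / (12.0 − 8.3) = 114 / 3.7 = 30.811 d.
At 29.0 °C: 114 / (29.0 − 8.3) = 114 / 20.7 = 5.507 d.
Difference = |30.811 − 5.507| = 25.304 ≈ 25.3 days.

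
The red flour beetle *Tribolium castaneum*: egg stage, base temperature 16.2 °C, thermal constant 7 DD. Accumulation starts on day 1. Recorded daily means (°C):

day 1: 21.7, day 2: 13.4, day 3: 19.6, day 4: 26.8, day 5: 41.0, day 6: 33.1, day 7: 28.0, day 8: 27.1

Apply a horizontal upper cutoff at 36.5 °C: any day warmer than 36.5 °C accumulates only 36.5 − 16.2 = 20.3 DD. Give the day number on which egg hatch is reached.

Daily DD above 16.2 °C (capped at 20.3): 5.5, 0.0, 3.4, 10.6, 20.3, 16.9, 11.8, 10.9.
Cumulative: 5.5, 5.5, 8.9, 19.5, 39.8, 56.7, 68.5, 79.4.
The total first reaches 7 DD on day 3.

day 3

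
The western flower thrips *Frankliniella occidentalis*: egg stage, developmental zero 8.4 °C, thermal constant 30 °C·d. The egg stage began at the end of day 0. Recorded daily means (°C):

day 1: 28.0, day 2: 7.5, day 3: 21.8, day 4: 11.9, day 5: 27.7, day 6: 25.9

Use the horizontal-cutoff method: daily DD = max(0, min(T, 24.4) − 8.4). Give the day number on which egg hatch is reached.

day 4

Daily DD above 8.4 °C (capped at 16.0): 16.0, 0.0, 13.4, 3.5, 16.0, 16.0.
Cumulative: 16.0, 16.0, 29.4, 32.9, 48.9, 64.9.
The total first reaches 30 DD on day 4.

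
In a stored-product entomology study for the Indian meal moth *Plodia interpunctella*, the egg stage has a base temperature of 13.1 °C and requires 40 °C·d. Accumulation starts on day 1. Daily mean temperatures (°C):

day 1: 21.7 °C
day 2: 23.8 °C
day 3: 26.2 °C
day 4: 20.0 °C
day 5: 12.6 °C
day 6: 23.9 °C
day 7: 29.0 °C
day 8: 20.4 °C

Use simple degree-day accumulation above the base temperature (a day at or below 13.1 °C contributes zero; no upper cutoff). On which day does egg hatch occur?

Daily DD above 13.1 °C: 8.6, 10.7, 13.1, 6.9, 0.0, 10.8, 15.9, 7.3.
Cumulative: 8.6, 19.3, 32.4, 39.3, 39.3, 50.1, 66.0, 73.3.
The total first reaches 40 DD on day 6.

day 6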